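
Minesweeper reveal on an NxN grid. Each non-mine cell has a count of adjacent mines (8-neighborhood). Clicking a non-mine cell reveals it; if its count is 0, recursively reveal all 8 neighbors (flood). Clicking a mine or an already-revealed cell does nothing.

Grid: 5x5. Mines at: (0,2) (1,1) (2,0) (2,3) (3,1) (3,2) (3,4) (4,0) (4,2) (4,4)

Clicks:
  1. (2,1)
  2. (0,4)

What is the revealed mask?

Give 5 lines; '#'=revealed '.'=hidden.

Answer: ...##
...##
.#...
.....
.....

Derivation:
Click 1 (2,1) count=4: revealed 1 new [(2,1)] -> total=1
Click 2 (0,4) count=0: revealed 4 new [(0,3) (0,4) (1,3) (1,4)] -> total=5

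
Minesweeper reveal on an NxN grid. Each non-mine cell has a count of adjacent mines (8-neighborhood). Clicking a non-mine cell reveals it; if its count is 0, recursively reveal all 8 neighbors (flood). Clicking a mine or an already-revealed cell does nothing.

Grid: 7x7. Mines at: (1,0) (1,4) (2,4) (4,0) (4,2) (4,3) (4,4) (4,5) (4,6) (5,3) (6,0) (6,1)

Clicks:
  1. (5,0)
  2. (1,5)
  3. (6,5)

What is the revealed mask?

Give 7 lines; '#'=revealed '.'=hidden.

Click 1 (5,0) count=3: revealed 1 new [(5,0)] -> total=1
Click 2 (1,5) count=2: revealed 1 new [(1,5)] -> total=2
Click 3 (6,5) count=0: revealed 6 new [(5,4) (5,5) (5,6) (6,4) (6,5) (6,6)] -> total=8

Answer: .......
.....#.
.......
.......
.......
#...###
....###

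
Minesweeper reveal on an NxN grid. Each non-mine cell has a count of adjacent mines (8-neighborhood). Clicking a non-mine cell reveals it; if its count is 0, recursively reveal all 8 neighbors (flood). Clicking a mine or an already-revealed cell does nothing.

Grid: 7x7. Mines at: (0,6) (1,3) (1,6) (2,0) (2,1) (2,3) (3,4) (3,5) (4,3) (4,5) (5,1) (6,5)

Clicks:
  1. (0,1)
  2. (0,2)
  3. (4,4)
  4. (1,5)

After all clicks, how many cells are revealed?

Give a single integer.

Click 1 (0,1) count=0: revealed 6 new [(0,0) (0,1) (0,2) (1,0) (1,1) (1,2)] -> total=6
Click 2 (0,2) count=1: revealed 0 new [(none)] -> total=6
Click 3 (4,4) count=4: revealed 1 new [(4,4)] -> total=7
Click 4 (1,5) count=2: revealed 1 new [(1,5)] -> total=8

Answer: 8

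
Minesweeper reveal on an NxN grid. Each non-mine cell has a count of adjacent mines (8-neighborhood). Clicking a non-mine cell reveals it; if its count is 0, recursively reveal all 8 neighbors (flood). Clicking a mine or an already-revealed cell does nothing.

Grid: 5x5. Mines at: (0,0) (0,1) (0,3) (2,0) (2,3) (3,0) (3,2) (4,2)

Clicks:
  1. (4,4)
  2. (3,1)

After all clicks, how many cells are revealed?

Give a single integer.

Click 1 (4,4) count=0: revealed 4 new [(3,3) (3,4) (4,3) (4,4)] -> total=4
Click 2 (3,1) count=4: revealed 1 new [(3,1)] -> total=5

Answer: 5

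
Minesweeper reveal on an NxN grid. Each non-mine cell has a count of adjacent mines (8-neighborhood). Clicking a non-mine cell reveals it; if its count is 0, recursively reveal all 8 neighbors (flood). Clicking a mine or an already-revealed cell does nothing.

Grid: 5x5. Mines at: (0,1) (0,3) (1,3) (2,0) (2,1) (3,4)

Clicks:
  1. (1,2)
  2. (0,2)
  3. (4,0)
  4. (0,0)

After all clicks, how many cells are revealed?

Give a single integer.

Click 1 (1,2) count=4: revealed 1 new [(1,2)] -> total=1
Click 2 (0,2) count=3: revealed 1 new [(0,2)] -> total=2
Click 3 (4,0) count=0: revealed 8 new [(3,0) (3,1) (3,2) (3,3) (4,0) (4,1) (4,2) (4,3)] -> total=10
Click 4 (0,0) count=1: revealed 1 new [(0,0)] -> total=11

Answer: 11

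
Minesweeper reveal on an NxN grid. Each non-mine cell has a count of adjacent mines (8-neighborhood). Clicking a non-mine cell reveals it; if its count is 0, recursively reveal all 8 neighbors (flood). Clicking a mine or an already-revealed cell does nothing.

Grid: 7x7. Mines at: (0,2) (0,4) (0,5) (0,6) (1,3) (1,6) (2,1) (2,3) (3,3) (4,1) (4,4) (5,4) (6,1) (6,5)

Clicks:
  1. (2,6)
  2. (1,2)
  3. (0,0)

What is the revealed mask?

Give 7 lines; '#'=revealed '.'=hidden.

Answer: ##.....
###....
......#
.......
.......
.......
.......

Derivation:
Click 1 (2,6) count=1: revealed 1 new [(2,6)] -> total=1
Click 2 (1,2) count=4: revealed 1 new [(1,2)] -> total=2
Click 3 (0,0) count=0: revealed 4 new [(0,0) (0,1) (1,0) (1,1)] -> total=6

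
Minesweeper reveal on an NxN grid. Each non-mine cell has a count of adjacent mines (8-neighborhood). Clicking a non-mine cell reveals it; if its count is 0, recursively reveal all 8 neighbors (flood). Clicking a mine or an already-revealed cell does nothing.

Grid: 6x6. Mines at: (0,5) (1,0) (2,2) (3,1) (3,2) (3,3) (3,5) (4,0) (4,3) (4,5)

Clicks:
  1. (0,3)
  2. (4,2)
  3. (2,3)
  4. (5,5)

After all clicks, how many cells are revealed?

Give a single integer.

Click 1 (0,3) count=0: revealed 8 new [(0,1) (0,2) (0,3) (0,4) (1,1) (1,2) (1,3) (1,4)] -> total=8
Click 2 (4,2) count=4: revealed 1 new [(4,2)] -> total=9
Click 3 (2,3) count=3: revealed 1 new [(2,3)] -> total=10
Click 4 (5,5) count=1: revealed 1 new [(5,5)] -> total=11

Answer: 11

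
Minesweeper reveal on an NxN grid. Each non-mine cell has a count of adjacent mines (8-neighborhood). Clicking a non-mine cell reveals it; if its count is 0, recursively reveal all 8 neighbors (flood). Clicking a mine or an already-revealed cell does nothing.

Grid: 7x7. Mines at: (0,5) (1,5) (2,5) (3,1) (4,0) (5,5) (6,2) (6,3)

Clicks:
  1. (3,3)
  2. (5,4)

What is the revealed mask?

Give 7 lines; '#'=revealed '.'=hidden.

Answer: #####..
#####..
#####..
..###..
..###..
..###..
.......

Derivation:
Click 1 (3,3) count=0: revealed 24 new [(0,0) (0,1) (0,2) (0,3) (0,4) (1,0) (1,1) (1,2) (1,3) (1,4) (2,0) (2,1) (2,2) (2,3) (2,4) (3,2) (3,3) (3,4) (4,2) (4,3) (4,4) (5,2) (5,3) (5,4)] -> total=24
Click 2 (5,4) count=2: revealed 0 new [(none)] -> total=24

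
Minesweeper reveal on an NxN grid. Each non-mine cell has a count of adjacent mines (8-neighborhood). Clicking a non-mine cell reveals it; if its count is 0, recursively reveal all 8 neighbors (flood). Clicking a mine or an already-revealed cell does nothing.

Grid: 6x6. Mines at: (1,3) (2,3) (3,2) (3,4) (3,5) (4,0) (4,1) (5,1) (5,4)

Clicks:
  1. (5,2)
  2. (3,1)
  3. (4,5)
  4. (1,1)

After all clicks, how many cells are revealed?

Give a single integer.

Answer: 13

Derivation:
Click 1 (5,2) count=2: revealed 1 new [(5,2)] -> total=1
Click 2 (3,1) count=3: revealed 1 new [(3,1)] -> total=2
Click 3 (4,5) count=3: revealed 1 new [(4,5)] -> total=3
Click 4 (1,1) count=0: revealed 10 new [(0,0) (0,1) (0,2) (1,0) (1,1) (1,2) (2,0) (2,1) (2,2) (3,0)] -> total=13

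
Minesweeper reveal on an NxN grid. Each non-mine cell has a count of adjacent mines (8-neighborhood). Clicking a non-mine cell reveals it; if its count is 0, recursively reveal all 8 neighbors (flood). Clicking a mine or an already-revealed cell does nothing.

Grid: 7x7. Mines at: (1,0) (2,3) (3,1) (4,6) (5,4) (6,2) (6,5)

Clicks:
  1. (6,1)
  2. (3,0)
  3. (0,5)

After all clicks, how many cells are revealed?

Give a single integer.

Click 1 (6,1) count=1: revealed 1 new [(6,1)] -> total=1
Click 2 (3,0) count=1: revealed 1 new [(3,0)] -> total=2
Click 3 (0,5) count=0: revealed 18 new [(0,1) (0,2) (0,3) (0,4) (0,5) (0,6) (1,1) (1,2) (1,3) (1,4) (1,5) (1,6) (2,4) (2,5) (2,6) (3,4) (3,5) (3,6)] -> total=20

Answer: 20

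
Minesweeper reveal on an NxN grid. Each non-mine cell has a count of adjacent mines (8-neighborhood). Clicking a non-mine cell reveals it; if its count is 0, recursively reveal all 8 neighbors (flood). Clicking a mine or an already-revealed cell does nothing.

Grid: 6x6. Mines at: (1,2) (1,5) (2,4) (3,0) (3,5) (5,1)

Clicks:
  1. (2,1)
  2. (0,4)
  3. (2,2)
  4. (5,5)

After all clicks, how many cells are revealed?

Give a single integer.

Click 1 (2,1) count=2: revealed 1 new [(2,1)] -> total=1
Click 2 (0,4) count=1: revealed 1 new [(0,4)] -> total=2
Click 3 (2,2) count=1: revealed 1 new [(2,2)] -> total=3
Click 4 (5,5) count=0: revealed 14 new [(2,3) (3,1) (3,2) (3,3) (3,4) (4,1) (4,2) (4,3) (4,4) (4,5) (5,2) (5,3) (5,4) (5,5)] -> total=17

Answer: 17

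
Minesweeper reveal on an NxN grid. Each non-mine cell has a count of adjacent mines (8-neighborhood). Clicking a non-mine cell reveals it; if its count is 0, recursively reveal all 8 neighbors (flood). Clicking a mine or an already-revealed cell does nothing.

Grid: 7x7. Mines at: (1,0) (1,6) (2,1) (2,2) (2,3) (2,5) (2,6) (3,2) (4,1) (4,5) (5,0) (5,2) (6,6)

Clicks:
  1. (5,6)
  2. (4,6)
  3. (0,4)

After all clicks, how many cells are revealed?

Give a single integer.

Answer: 12

Derivation:
Click 1 (5,6) count=2: revealed 1 new [(5,6)] -> total=1
Click 2 (4,6) count=1: revealed 1 new [(4,6)] -> total=2
Click 3 (0,4) count=0: revealed 10 new [(0,1) (0,2) (0,3) (0,4) (0,5) (1,1) (1,2) (1,3) (1,4) (1,5)] -> total=12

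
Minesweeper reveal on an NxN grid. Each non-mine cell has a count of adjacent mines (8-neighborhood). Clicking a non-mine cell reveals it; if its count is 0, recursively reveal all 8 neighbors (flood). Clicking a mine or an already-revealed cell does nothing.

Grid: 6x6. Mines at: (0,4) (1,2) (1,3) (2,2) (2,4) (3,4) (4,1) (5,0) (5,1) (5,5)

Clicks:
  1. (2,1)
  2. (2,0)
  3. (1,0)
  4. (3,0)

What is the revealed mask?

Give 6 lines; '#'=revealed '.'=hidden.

Answer: ##....
##....
##....
##....
......
......

Derivation:
Click 1 (2,1) count=2: revealed 1 new [(2,1)] -> total=1
Click 2 (2,0) count=0: revealed 7 new [(0,0) (0,1) (1,0) (1,1) (2,0) (3,0) (3,1)] -> total=8
Click 3 (1,0) count=0: revealed 0 new [(none)] -> total=8
Click 4 (3,0) count=1: revealed 0 new [(none)] -> total=8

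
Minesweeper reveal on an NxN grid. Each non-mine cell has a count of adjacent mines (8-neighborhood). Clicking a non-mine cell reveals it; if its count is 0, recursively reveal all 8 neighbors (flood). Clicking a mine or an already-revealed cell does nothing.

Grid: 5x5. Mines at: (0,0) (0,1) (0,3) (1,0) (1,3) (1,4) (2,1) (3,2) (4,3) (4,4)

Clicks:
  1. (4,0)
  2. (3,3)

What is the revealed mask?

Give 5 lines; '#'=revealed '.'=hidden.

Click 1 (4,0) count=0: revealed 4 new [(3,0) (3,1) (4,0) (4,1)] -> total=4
Click 2 (3,3) count=3: revealed 1 new [(3,3)] -> total=5

Answer: .....
.....
.....
##.#.
##...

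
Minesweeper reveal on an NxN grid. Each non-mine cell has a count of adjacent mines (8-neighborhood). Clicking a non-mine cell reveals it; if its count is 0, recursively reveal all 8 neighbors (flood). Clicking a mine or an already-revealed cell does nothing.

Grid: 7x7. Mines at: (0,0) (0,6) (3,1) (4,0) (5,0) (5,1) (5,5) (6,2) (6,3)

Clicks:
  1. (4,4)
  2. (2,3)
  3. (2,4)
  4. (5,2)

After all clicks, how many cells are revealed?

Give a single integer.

Answer: 30

Derivation:
Click 1 (4,4) count=1: revealed 1 new [(4,4)] -> total=1
Click 2 (2,3) count=0: revealed 29 new [(0,1) (0,2) (0,3) (0,4) (0,5) (1,1) (1,2) (1,3) (1,4) (1,5) (1,6) (2,1) (2,2) (2,3) (2,4) (2,5) (2,6) (3,2) (3,3) (3,4) (3,5) (3,6) (4,2) (4,3) (4,5) (4,6) (5,2) (5,3) (5,4)] -> total=30
Click 3 (2,4) count=0: revealed 0 new [(none)] -> total=30
Click 4 (5,2) count=3: revealed 0 new [(none)] -> total=30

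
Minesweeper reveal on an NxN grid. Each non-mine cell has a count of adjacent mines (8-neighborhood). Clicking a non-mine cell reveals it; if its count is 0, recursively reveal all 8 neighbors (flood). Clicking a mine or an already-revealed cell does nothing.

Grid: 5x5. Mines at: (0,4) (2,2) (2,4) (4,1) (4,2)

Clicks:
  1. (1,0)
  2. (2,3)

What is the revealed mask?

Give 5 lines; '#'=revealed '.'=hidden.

Click 1 (1,0) count=0: revealed 12 new [(0,0) (0,1) (0,2) (0,3) (1,0) (1,1) (1,2) (1,3) (2,0) (2,1) (3,0) (3,1)] -> total=12
Click 2 (2,3) count=2: revealed 1 new [(2,3)] -> total=13

Answer: ####.
####.
##.#.
##...
.....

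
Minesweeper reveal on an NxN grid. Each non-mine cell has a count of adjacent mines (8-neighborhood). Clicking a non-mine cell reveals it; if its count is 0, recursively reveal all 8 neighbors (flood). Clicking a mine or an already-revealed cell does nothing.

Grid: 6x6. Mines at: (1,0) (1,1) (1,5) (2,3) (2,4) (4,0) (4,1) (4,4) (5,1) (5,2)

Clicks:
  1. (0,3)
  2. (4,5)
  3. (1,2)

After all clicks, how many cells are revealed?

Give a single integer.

Click 1 (0,3) count=0: revealed 6 new [(0,2) (0,3) (0,4) (1,2) (1,3) (1,4)] -> total=6
Click 2 (4,5) count=1: revealed 1 new [(4,5)] -> total=7
Click 3 (1,2) count=2: revealed 0 new [(none)] -> total=7

Answer: 7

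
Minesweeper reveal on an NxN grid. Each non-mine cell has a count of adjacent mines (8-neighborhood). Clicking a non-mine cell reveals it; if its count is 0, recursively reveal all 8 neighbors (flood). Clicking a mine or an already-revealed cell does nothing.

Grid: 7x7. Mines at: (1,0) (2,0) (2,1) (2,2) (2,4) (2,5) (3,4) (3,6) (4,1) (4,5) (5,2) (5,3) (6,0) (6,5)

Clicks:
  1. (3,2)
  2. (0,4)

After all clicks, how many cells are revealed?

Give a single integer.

Click 1 (3,2) count=3: revealed 1 new [(3,2)] -> total=1
Click 2 (0,4) count=0: revealed 12 new [(0,1) (0,2) (0,3) (0,4) (0,5) (0,6) (1,1) (1,2) (1,3) (1,4) (1,5) (1,6)] -> total=13

Answer: 13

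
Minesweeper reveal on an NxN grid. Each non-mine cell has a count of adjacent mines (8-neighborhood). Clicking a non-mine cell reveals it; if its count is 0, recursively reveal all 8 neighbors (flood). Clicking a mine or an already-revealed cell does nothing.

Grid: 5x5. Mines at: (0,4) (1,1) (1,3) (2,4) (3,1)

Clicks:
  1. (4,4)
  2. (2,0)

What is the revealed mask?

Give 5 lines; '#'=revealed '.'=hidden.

Answer: .....
.....
#....
..###
..###

Derivation:
Click 1 (4,4) count=0: revealed 6 new [(3,2) (3,3) (3,4) (4,2) (4,3) (4,4)] -> total=6
Click 2 (2,0) count=2: revealed 1 new [(2,0)] -> total=7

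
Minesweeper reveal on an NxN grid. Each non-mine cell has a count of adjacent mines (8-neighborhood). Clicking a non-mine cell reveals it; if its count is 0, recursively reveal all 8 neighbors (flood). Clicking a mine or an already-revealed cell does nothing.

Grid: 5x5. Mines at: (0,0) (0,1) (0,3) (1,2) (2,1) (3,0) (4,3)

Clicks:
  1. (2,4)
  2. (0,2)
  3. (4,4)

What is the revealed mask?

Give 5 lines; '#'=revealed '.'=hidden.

Click 1 (2,4) count=0: revealed 6 new [(1,3) (1,4) (2,3) (2,4) (3,3) (3,4)] -> total=6
Click 2 (0,2) count=3: revealed 1 new [(0,2)] -> total=7
Click 3 (4,4) count=1: revealed 1 new [(4,4)] -> total=8

Answer: ..#..
...##
...##
...##
....#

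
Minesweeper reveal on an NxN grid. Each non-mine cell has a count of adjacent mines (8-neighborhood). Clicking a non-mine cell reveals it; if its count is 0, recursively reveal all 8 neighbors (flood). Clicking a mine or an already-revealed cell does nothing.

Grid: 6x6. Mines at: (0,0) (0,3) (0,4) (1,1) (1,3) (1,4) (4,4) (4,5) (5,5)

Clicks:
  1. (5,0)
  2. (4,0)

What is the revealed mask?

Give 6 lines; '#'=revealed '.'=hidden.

Click 1 (5,0) count=0: revealed 16 new [(2,0) (2,1) (2,2) (2,3) (3,0) (3,1) (3,2) (3,3) (4,0) (4,1) (4,2) (4,3) (5,0) (5,1) (5,2) (5,3)] -> total=16
Click 2 (4,0) count=0: revealed 0 new [(none)] -> total=16

Answer: ......
......
####..
####..
####..
####..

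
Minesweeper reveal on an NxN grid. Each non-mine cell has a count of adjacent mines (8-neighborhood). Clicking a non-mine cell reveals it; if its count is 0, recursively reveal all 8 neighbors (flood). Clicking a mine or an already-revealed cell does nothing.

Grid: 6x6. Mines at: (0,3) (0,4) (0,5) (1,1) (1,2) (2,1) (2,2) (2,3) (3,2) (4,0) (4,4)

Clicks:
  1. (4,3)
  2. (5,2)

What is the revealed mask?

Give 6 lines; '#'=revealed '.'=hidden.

Click 1 (4,3) count=2: revealed 1 new [(4,3)] -> total=1
Click 2 (5,2) count=0: revealed 5 new [(4,1) (4,2) (5,1) (5,2) (5,3)] -> total=6

Answer: ......
......
......
......
.###..
.###..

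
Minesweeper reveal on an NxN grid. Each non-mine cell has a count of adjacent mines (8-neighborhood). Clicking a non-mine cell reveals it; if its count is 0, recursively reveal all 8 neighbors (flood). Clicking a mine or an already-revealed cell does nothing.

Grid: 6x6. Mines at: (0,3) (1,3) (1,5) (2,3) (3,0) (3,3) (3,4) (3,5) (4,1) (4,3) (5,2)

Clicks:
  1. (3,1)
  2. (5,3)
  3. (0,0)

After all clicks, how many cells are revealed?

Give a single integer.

Answer: 11

Derivation:
Click 1 (3,1) count=2: revealed 1 new [(3,1)] -> total=1
Click 2 (5,3) count=2: revealed 1 new [(5,3)] -> total=2
Click 3 (0,0) count=0: revealed 9 new [(0,0) (0,1) (0,2) (1,0) (1,1) (1,2) (2,0) (2,1) (2,2)] -> total=11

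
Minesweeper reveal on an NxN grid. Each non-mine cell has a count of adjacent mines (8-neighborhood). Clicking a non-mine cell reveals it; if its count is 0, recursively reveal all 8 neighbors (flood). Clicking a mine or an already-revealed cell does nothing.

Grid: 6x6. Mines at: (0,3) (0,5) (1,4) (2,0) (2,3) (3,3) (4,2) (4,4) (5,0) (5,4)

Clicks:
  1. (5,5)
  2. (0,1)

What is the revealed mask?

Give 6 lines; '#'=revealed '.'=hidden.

Click 1 (5,5) count=2: revealed 1 new [(5,5)] -> total=1
Click 2 (0,1) count=0: revealed 6 new [(0,0) (0,1) (0,2) (1,0) (1,1) (1,2)] -> total=7

Answer: ###...
###...
......
......
......
.....#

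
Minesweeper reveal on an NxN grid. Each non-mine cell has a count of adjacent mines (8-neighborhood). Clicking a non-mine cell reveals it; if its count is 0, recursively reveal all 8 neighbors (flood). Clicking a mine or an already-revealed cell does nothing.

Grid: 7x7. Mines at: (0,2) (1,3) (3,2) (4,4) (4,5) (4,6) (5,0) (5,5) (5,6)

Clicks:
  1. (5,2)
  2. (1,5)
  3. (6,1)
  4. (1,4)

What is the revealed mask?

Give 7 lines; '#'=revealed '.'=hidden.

Click 1 (5,2) count=0: revealed 11 new [(4,1) (4,2) (4,3) (5,1) (5,2) (5,3) (5,4) (6,1) (6,2) (6,3) (6,4)] -> total=11
Click 2 (1,5) count=0: revealed 12 new [(0,4) (0,5) (0,6) (1,4) (1,5) (1,6) (2,4) (2,5) (2,6) (3,4) (3,5) (3,6)] -> total=23
Click 3 (6,1) count=1: revealed 0 new [(none)] -> total=23
Click 4 (1,4) count=1: revealed 0 new [(none)] -> total=23

Answer: ....###
....###
....###
....###
.###...
.####..
.####..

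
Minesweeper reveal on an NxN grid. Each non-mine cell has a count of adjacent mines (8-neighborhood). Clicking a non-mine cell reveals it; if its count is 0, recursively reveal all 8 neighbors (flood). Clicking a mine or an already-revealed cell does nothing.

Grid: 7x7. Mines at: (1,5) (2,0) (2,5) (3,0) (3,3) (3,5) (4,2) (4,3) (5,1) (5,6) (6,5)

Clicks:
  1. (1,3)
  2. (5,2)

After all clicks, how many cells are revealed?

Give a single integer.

Answer: 15

Derivation:
Click 1 (1,3) count=0: revealed 14 new [(0,0) (0,1) (0,2) (0,3) (0,4) (1,0) (1,1) (1,2) (1,3) (1,4) (2,1) (2,2) (2,3) (2,4)] -> total=14
Click 2 (5,2) count=3: revealed 1 new [(5,2)] -> total=15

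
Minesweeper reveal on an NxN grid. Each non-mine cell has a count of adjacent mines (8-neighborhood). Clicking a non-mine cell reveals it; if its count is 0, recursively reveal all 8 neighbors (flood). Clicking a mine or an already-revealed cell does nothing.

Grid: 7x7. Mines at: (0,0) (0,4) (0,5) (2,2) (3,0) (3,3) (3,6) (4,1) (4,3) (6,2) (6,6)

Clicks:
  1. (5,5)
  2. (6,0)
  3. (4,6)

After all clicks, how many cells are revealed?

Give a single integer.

Click 1 (5,5) count=1: revealed 1 new [(5,5)] -> total=1
Click 2 (6,0) count=0: revealed 4 new [(5,0) (5,1) (6,0) (6,1)] -> total=5
Click 3 (4,6) count=1: revealed 1 new [(4,6)] -> total=6

Answer: 6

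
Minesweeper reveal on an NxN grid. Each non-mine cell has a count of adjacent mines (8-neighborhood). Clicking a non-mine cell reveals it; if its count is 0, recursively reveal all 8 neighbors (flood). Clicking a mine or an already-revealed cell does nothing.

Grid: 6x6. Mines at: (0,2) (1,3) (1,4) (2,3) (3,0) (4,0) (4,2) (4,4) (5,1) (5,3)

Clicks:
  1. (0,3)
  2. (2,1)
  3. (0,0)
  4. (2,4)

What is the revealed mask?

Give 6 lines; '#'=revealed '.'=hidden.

Answer: ##.#..
##....
##..#.
......
......
......

Derivation:
Click 1 (0,3) count=3: revealed 1 new [(0,3)] -> total=1
Click 2 (2,1) count=1: revealed 1 new [(2,1)] -> total=2
Click 3 (0,0) count=0: revealed 5 new [(0,0) (0,1) (1,0) (1,1) (2,0)] -> total=7
Click 4 (2,4) count=3: revealed 1 new [(2,4)] -> total=8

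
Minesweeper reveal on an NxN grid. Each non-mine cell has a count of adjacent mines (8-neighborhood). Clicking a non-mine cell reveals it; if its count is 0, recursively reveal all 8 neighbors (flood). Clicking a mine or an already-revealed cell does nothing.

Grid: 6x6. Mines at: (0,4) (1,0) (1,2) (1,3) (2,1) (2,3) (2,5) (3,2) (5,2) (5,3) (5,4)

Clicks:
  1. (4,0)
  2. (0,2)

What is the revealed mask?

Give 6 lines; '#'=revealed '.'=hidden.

Click 1 (4,0) count=0: revealed 6 new [(3,0) (3,1) (4,0) (4,1) (5,0) (5,1)] -> total=6
Click 2 (0,2) count=2: revealed 1 new [(0,2)] -> total=7

Answer: ..#...
......
......
##....
##....
##....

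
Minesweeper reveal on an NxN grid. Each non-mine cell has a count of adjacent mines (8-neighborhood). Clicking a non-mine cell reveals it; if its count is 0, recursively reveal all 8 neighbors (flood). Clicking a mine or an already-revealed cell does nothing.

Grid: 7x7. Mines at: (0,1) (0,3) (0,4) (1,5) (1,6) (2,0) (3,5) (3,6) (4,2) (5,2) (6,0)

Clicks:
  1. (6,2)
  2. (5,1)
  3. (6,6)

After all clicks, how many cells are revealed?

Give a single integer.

Answer: 14

Derivation:
Click 1 (6,2) count=1: revealed 1 new [(6,2)] -> total=1
Click 2 (5,1) count=3: revealed 1 new [(5,1)] -> total=2
Click 3 (6,6) count=0: revealed 12 new [(4,3) (4,4) (4,5) (4,6) (5,3) (5,4) (5,5) (5,6) (6,3) (6,4) (6,5) (6,6)] -> total=14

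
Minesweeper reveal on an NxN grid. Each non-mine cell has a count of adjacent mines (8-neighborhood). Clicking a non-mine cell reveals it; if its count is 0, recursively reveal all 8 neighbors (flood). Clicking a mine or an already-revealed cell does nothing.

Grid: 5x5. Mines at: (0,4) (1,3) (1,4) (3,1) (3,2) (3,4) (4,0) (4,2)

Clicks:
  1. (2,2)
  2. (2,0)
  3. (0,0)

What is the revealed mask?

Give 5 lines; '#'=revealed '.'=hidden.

Answer: ###..
###..
###..
.....
.....

Derivation:
Click 1 (2,2) count=3: revealed 1 new [(2,2)] -> total=1
Click 2 (2,0) count=1: revealed 1 new [(2,0)] -> total=2
Click 3 (0,0) count=0: revealed 7 new [(0,0) (0,1) (0,2) (1,0) (1,1) (1,2) (2,1)] -> total=9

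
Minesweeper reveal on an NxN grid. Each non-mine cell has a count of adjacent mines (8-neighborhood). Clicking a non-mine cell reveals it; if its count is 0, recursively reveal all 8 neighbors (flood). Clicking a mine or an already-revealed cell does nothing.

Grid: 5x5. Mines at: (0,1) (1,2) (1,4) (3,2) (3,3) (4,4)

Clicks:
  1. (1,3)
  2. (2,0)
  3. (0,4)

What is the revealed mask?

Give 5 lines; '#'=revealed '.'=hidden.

Click 1 (1,3) count=2: revealed 1 new [(1,3)] -> total=1
Click 2 (2,0) count=0: revealed 8 new [(1,0) (1,1) (2,0) (2,1) (3,0) (3,1) (4,0) (4,1)] -> total=9
Click 3 (0,4) count=1: revealed 1 new [(0,4)] -> total=10

Answer: ....#
##.#.
##...
##...
##...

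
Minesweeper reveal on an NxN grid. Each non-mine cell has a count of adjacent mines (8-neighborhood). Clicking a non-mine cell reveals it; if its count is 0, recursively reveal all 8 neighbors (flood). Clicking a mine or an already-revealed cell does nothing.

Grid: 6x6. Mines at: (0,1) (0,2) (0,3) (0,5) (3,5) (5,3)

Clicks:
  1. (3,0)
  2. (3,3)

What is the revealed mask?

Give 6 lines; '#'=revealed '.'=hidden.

Answer: ......
#####.
#####.
#####.
#####.
###...

Derivation:
Click 1 (3,0) count=0: revealed 23 new [(1,0) (1,1) (1,2) (1,3) (1,4) (2,0) (2,1) (2,2) (2,3) (2,4) (3,0) (3,1) (3,2) (3,3) (3,4) (4,0) (4,1) (4,2) (4,3) (4,4) (5,0) (5,1) (5,2)] -> total=23
Click 2 (3,3) count=0: revealed 0 new [(none)] -> total=23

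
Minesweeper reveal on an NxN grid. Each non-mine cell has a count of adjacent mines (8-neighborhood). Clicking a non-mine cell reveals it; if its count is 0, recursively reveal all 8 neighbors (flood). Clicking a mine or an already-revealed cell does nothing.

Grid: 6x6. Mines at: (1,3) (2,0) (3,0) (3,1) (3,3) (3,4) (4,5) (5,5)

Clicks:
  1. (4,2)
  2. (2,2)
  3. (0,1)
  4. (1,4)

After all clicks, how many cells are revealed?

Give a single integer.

Click 1 (4,2) count=2: revealed 1 new [(4,2)] -> total=1
Click 2 (2,2) count=3: revealed 1 new [(2,2)] -> total=2
Click 3 (0,1) count=0: revealed 6 new [(0,0) (0,1) (0,2) (1,0) (1,1) (1,2)] -> total=8
Click 4 (1,4) count=1: revealed 1 new [(1,4)] -> total=9

Answer: 9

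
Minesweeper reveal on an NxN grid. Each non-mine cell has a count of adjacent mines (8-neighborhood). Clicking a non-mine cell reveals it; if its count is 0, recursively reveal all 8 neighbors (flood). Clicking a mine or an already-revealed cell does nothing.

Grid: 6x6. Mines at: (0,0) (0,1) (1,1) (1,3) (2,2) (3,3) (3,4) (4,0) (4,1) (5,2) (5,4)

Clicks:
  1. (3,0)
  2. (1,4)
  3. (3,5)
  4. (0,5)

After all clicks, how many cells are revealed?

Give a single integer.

Click 1 (3,0) count=2: revealed 1 new [(3,0)] -> total=1
Click 2 (1,4) count=1: revealed 1 new [(1,4)] -> total=2
Click 3 (3,5) count=1: revealed 1 new [(3,5)] -> total=3
Click 4 (0,5) count=0: revealed 5 new [(0,4) (0,5) (1,5) (2,4) (2,5)] -> total=8

Answer: 8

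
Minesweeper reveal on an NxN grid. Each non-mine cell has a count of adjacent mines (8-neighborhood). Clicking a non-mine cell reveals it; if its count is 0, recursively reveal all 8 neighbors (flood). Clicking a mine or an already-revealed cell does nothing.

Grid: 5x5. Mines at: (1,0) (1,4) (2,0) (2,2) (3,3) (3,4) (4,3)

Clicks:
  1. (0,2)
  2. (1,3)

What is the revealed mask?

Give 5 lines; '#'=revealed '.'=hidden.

Click 1 (0,2) count=0: revealed 6 new [(0,1) (0,2) (0,3) (1,1) (1,2) (1,3)] -> total=6
Click 2 (1,3) count=2: revealed 0 new [(none)] -> total=6

Answer: .###.
.###.
.....
.....
.....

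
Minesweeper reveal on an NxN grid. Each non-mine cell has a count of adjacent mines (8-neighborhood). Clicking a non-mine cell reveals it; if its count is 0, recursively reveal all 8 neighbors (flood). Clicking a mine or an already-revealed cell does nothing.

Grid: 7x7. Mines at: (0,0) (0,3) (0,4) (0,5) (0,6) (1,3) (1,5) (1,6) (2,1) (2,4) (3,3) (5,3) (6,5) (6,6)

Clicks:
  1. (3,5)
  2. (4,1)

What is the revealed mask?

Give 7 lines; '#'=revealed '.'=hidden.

Answer: .......
.......
.......
###..#.
###....
###....
###....

Derivation:
Click 1 (3,5) count=1: revealed 1 new [(3,5)] -> total=1
Click 2 (4,1) count=0: revealed 12 new [(3,0) (3,1) (3,2) (4,0) (4,1) (4,2) (5,0) (5,1) (5,2) (6,0) (6,1) (6,2)] -> total=13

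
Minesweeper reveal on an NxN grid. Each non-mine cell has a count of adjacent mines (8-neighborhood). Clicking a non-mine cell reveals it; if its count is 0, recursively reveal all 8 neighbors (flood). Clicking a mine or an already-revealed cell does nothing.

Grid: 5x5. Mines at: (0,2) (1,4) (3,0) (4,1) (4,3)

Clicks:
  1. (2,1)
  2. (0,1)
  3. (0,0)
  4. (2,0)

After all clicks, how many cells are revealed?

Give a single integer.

Answer: 6

Derivation:
Click 1 (2,1) count=1: revealed 1 new [(2,1)] -> total=1
Click 2 (0,1) count=1: revealed 1 new [(0,1)] -> total=2
Click 3 (0,0) count=0: revealed 4 new [(0,0) (1,0) (1,1) (2,0)] -> total=6
Click 4 (2,0) count=1: revealed 0 new [(none)] -> total=6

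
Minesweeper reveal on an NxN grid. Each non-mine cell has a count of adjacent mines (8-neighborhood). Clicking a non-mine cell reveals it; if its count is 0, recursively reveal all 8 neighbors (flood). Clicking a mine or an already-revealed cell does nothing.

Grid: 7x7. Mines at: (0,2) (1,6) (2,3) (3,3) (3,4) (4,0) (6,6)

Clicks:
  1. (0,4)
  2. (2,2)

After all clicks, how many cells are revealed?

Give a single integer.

Answer: 7

Derivation:
Click 1 (0,4) count=0: revealed 6 new [(0,3) (0,4) (0,5) (1,3) (1,4) (1,5)] -> total=6
Click 2 (2,2) count=2: revealed 1 new [(2,2)] -> total=7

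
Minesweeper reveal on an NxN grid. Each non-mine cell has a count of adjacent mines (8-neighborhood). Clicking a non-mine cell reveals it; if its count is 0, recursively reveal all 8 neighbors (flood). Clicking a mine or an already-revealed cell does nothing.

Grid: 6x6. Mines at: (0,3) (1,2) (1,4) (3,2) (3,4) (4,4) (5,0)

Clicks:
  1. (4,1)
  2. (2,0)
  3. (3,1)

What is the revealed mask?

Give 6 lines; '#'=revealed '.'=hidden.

Click 1 (4,1) count=2: revealed 1 new [(4,1)] -> total=1
Click 2 (2,0) count=0: revealed 9 new [(0,0) (0,1) (1,0) (1,1) (2,0) (2,1) (3,0) (3,1) (4,0)] -> total=10
Click 3 (3,1) count=1: revealed 0 new [(none)] -> total=10

Answer: ##....
##....
##....
##....
##....
......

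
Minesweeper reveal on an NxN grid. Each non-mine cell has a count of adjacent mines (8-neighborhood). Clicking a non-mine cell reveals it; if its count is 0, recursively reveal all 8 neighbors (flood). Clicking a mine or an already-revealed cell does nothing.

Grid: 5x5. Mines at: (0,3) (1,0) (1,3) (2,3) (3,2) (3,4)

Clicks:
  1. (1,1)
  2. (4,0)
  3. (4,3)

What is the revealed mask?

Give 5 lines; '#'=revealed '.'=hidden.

Answer: .....
.#...
##...
##...
##.#.

Derivation:
Click 1 (1,1) count=1: revealed 1 new [(1,1)] -> total=1
Click 2 (4,0) count=0: revealed 6 new [(2,0) (2,1) (3,0) (3,1) (4,0) (4,1)] -> total=7
Click 3 (4,3) count=2: revealed 1 new [(4,3)] -> total=8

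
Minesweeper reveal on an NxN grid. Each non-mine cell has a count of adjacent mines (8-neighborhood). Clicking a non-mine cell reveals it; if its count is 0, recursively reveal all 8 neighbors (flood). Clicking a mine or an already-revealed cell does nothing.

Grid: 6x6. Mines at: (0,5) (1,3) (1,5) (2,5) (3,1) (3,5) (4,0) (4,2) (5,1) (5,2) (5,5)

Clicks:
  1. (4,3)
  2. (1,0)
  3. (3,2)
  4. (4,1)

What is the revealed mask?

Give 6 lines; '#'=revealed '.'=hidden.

Answer: ###...
###...
###...
..#...
.#.#..
......

Derivation:
Click 1 (4,3) count=2: revealed 1 new [(4,3)] -> total=1
Click 2 (1,0) count=0: revealed 9 new [(0,0) (0,1) (0,2) (1,0) (1,1) (1,2) (2,0) (2,1) (2,2)] -> total=10
Click 3 (3,2) count=2: revealed 1 new [(3,2)] -> total=11
Click 4 (4,1) count=5: revealed 1 new [(4,1)] -> total=12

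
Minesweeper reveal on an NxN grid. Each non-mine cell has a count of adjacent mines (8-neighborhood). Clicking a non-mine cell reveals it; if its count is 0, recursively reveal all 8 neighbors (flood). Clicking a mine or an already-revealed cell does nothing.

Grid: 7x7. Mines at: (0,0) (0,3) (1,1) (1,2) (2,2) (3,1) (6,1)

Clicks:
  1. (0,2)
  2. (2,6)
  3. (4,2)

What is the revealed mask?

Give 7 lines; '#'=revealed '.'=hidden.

Click 1 (0,2) count=3: revealed 1 new [(0,2)] -> total=1
Click 2 (2,6) count=0: revealed 31 new [(0,4) (0,5) (0,6) (1,3) (1,4) (1,5) (1,6) (2,3) (2,4) (2,5) (2,6) (3,2) (3,3) (3,4) (3,5) (3,6) (4,2) (4,3) (4,4) (4,5) (4,6) (5,2) (5,3) (5,4) (5,5) (5,6) (6,2) (6,3) (6,4) (6,5) (6,6)] -> total=32
Click 3 (4,2) count=1: revealed 0 new [(none)] -> total=32

Answer: ..#.###
...####
...####
..#####
..#####
..#####
..#####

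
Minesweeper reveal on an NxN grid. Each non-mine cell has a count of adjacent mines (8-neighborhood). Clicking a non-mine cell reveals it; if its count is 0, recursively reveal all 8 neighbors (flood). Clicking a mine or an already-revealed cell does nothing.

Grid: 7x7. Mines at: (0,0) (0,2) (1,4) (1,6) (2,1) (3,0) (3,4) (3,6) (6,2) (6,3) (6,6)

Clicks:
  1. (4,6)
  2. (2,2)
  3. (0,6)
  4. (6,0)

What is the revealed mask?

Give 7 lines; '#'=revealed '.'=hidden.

Answer: ......#
.......
..#....
.......
##....#
##.....
##.....

Derivation:
Click 1 (4,6) count=1: revealed 1 new [(4,6)] -> total=1
Click 2 (2,2) count=1: revealed 1 new [(2,2)] -> total=2
Click 3 (0,6) count=1: revealed 1 new [(0,6)] -> total=3
Click 4 (6,0) count=0: revealed 6 new [(4,0) (4,1) (5,0) (5,1) (6,0) (6,1)] -> total=9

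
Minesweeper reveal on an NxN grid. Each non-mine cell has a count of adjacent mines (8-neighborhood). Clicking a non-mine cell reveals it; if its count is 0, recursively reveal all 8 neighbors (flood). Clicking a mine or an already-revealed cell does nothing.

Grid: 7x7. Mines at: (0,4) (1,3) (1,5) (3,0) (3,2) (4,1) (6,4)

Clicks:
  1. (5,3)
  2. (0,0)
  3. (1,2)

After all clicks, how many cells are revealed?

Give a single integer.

Answer: 10

Derivation:
Click 1 (5,3) count=1: revealed 1 new [(5,3)] -> total=1
Click 2 (0,0) count=0: revealed 9 new [(0,0) (0,1) (0,2) (1,0) (1,1) (1,2) (2,0) (2,1) (2,2)] -> total=10
Click 3 (1,2) count=1: revealed 0 new [(none)] -> total=10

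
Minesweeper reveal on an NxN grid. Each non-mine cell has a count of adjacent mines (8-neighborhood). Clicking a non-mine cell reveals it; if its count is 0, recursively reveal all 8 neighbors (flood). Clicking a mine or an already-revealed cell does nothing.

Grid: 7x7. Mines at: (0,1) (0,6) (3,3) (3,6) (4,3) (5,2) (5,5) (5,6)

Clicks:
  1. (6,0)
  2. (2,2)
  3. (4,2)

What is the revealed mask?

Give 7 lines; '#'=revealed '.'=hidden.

Click 1 (6,0) count=0: revealed 16 new [(1,0) (1,1) (1,2) (2,0) (2,1) (2,2) (3,0) (3,1) (3,2) (4,0) (4,1) (4,2) (5,0) (5,1) (6,0) (6,1)] -> total=16
Click 2 (2,2) count=1: revealed 0 new [(none)] -> total=16
Click 3 (4,2) count=3: revealed 0 new [(none)] -> total=16

Answer: .......
###....
###....
###....
###....
##.....
##.....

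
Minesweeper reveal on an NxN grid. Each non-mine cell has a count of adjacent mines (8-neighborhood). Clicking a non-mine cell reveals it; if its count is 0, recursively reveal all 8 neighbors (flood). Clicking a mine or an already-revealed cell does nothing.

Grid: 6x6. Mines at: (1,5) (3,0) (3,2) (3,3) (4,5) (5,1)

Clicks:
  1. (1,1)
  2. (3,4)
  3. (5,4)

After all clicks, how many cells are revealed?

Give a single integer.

Answer: 17

Derivation:
Click 1 (1,1) count=0: revealed 15 new [(0,0) (0,1) (0,2) (0,3) (0,4) (1,0) (1,1) (1,2) (1,3) (1,4) (2,0) (2,1) (2,2) (2,3) (2,4)] -> total=15
Click 2 (3,4) count=2: revealed 1 new [(3,4)] -> total=16
Click 3 (5,4) count=1: revealed 1 new [(5,4)] -> total=17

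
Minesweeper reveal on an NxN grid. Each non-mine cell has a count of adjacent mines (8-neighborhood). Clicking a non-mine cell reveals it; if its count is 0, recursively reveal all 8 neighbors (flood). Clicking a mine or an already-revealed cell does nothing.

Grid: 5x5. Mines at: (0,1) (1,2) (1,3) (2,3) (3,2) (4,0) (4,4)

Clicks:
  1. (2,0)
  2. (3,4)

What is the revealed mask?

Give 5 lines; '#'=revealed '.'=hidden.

Click 1 (2,0) count=0: revealed 6 new [(1,0) (1,1) (2,0) (2,1) (3,0) (3,1)] -> total=6
Click 2 (3,4) count=2: revealed 1 new [(3,4)] -> total=7

Answer: .....
##...
##...
##..#
.....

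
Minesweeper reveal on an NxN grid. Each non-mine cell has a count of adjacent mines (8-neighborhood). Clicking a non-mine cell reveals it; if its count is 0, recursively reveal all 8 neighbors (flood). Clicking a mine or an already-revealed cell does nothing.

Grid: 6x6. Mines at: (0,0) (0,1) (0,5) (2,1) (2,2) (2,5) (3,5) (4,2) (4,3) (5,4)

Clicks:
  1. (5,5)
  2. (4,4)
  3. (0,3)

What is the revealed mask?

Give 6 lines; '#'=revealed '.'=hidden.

Answer: ..###.
..###.
......
......
....#.
.....#

Derivation:
Click 1 (5,5) count=1: revealed 1 new [(5,5)] -> total=1
Click 2 (4,4) count=3: revealed 1 new [(4,4)] -> total=2
Click 3 (0,3) count=0: revealed 6 new [(0,2) (0,3) (0,4) (1,2) (1,3) (1,4)] -> total=8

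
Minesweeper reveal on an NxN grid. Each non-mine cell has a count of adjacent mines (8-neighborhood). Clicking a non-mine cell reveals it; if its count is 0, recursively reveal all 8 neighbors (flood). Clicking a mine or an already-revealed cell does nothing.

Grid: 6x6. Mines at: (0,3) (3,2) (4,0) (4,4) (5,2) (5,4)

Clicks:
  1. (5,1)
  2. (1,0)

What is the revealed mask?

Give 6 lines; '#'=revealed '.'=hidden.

Click 1 (5,1) count=2: revealed 1 new [(5,1)] -> total=1
Click 2 (1,0) count=0: revealed 11 new [(0,0) (0,1) (0,2) (1,0) (1,1) (1,2) (2,0) (2,1) (2,2) (3,0) (3,1)] -> total=12

Answer: ###...
###...
###...
##....
......
.#....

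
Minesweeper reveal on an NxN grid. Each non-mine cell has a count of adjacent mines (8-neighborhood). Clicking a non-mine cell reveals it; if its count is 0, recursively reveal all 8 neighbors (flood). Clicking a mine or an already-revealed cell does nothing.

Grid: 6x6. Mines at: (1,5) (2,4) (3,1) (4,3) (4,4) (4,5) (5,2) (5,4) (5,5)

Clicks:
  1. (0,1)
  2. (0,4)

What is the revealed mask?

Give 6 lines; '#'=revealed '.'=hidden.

Click 1 (0,1) count=0: revealed 14 new [(0,0) (0,1) (0,2) (0,3) (0,4) (1,0) (1,1) (1,2) (1,3) (1,4) (2,0) (2,1) (2,2) (2,3)] -> total=14
Click 2 (0,4) count=1: revealed 0 new [(none)] -> total=14

Answer: #####.
#####.
####..
......
......
......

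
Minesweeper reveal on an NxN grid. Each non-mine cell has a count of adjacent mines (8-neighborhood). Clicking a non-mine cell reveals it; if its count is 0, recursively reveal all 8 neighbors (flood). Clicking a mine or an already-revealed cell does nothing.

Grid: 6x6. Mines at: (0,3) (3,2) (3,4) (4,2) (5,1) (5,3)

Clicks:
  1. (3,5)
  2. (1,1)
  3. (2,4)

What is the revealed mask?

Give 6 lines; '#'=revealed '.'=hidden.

Click 1 (3,5) count=1: revealed 1 new [(3,5)] -> total=1
Click 2 (1,1) count=0: revealed 13 new [(0,0) (0,1) (0,2) (1,0) (1,1) (1,2) (2,0) (2,1) (2,2) (3,0) (3,1) (4,0) (4,1)] -> total=14
Click 3 (2,4) count=1: revealed 1 new [(2,4)] -> total=15

Answer: ###...
###...
###.#.
##...#
##....
......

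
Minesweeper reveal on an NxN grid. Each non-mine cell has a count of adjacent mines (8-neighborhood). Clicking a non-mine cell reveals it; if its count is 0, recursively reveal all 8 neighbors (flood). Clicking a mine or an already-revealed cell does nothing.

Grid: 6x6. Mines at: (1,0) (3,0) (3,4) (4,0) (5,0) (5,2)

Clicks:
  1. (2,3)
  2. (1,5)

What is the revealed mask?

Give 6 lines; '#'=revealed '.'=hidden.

Answer: .#####
.#####
.#####
.###..
.###..
......

Derivation:
Click 1 (2,3) count=1: revealed 1 new [(2,3)] -> total=1
Click 2 (1,5) count=0: revealed 20 new [(0,1) (0,2) (0,3) (0,4) (0,5) (1,1) (1,2) (1,3) (1,4) (1,5) (2,1) (2,2) (2,4) (2,5) (3,1) (3,2) (3,3) (4,1) (4,2) (4,3)] -> total=21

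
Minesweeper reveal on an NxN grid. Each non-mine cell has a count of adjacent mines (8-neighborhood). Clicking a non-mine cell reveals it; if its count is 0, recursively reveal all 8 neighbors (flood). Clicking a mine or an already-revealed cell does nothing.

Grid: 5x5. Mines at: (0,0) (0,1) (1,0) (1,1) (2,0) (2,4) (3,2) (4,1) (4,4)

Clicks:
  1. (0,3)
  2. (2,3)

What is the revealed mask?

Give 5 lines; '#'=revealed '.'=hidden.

Click 1 (0,3) count=0: revealed 6 new [(0,2) (0,3) (0,4) (1,2) (1,3) (1,4)] -> total=6
Click 2 (2,3) count=2: revealed 1 new [(2,3)] -> total=7

Answer: ..###
..###
...#.
.....
.....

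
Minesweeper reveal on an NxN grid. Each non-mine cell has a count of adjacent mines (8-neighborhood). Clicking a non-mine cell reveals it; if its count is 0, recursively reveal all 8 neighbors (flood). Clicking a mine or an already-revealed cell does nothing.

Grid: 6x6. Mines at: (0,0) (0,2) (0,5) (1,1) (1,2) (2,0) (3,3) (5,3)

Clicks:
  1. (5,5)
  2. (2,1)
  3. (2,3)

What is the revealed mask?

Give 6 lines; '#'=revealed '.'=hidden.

Answer: ......
....##
.#.###
....##
....##
....##

Derivation:
Click 1 (5,5) count=0: revealed 10 new [(1,4) (1,5) (2,4) (2,5) (3,4) (3,5) (4,4) (4,5) (5,4) (5,5)] -> total=10
Click 2 (2,1) count=3: revealed 1 new [(2,1)] -> total=11
Click 3 (2,3) count=2: revealed 1 new [(2,3)] -> total=12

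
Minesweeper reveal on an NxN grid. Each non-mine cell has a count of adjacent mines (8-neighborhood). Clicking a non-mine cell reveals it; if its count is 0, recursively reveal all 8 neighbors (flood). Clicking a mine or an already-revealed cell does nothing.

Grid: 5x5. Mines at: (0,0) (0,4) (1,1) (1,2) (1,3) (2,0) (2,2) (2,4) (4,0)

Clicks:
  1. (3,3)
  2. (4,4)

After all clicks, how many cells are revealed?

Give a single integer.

Click 1 (3,3) count=2: revealed 1 new [(3,3)] -> total=1
Click 2 (4,4) count=0: revealed 7 new [(3,1) (3,2) (3,4) (4,1) (4,2) (4,3) (4,4)] -> total=8

Answer: 8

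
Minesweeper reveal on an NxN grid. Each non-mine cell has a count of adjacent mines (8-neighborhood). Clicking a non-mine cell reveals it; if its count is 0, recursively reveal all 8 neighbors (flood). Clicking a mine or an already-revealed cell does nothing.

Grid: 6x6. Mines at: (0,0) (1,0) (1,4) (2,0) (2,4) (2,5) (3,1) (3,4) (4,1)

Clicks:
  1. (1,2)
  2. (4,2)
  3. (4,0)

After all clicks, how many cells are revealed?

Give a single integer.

Click 1 (1,2) count=0: revealed 9 new [(0,1) (0,2) (0,3) (1,1) (1,2) (1,3) (2,1) (2,2) (2,3)] -> total=9
Click 2 (4,2) count=2: revealed 1 new [(4,2)] -> total=10
Click 3 (4,0) count=2: revealed 1 new [(4,0)] -> total=11

Answer: 11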